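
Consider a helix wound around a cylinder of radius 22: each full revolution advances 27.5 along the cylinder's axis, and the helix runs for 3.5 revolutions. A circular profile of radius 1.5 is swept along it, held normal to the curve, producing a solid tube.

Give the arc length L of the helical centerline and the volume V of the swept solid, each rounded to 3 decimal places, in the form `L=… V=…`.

L=493.287 V=3486.837

2πR = 2π·22 = 138.230077
per-turn = √(138.230077² + 27.5²) = √(19107.5541 + 756.25) = √19863.8041 = 140.939009
L = 3.5 × 140.939009 = 493.286530
V = π·1.5² × L = 7.068583 × 493.286530 = 3486.837011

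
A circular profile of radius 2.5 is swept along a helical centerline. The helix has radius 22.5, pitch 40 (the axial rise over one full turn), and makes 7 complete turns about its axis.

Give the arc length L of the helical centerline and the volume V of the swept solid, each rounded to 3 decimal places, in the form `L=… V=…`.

2πR = 2π·22.5 = 141.371669
per-turn = √(141.371669² + 40²) = √(19985.9489 + 1600) = √21585.9489 = 146.921574
L = 7 × 146.921574 = 1028.451018
V = π·2.5² × L = 19.634954 × 1028.451018 = 20193.588520

L=1028.451 V=20193.589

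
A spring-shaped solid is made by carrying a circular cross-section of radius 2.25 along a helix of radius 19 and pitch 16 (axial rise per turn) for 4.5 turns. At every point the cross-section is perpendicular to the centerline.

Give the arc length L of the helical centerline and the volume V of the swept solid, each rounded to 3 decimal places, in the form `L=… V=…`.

2πR = 2π·19 = 119.380521
per-turn = √(119.380521² + 16²) = √(14251.7088 + 256) = √14507.7088 = 120.447950
L = 4.5 × 120.447950 = 542.015777
V = π·2.25² × L = 15.904313 × 542.015777 = 8620.388461

L=542.016 V=8620.388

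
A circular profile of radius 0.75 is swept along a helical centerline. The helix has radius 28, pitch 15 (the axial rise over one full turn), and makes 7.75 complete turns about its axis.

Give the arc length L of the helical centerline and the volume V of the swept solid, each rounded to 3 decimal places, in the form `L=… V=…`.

L=1368.398 V=2418.159

2πR = 2π·28 = 175.929189
per-turn = √(175.929189² + 15²) = √(30951.0794 + 225) = √31176.0794 = 176.567492
L = 7.75 × 176.567492 = 1368.398067
V = π·0.75² × L = 1.767146 × 1368.398067 = 2418.158989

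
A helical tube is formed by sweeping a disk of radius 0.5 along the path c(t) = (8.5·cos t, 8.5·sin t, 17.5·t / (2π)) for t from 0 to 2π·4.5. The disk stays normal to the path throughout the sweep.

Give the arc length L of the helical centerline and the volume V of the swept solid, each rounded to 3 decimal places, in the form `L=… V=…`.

2πR = 2π·8.5 = 53.407075
per-turn = √(53.407075² + 17.5²) = √(2852.3157 + 306.25) = √3158.5657 = 56.201118
L = 4.5 × 56.201118 = 252.905031
V = π·0.5² × L = 0.785398 × 252.905031 = 198.631147

L=252.905 V=198.631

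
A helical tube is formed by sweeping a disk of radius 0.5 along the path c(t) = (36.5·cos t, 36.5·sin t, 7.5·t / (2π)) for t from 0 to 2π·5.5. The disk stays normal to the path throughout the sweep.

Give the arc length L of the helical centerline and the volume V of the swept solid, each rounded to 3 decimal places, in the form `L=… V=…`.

2πR = 2π·36.5 = 229.336264
per-turn = √(229.336264² + 7.5²) = √(52595.1219 + 56.25) = √52651.3719 = 229.458867
L = 5.5 × 229.458867 = 1262.023771
V = π·0.5² × L = 0.785398 × 1262.023771 = 991.191152

L=1262.024 V=991.191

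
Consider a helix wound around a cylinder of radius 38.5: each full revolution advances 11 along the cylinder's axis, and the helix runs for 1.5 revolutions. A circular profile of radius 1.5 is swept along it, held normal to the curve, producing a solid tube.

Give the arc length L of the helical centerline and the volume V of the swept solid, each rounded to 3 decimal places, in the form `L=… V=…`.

2πR = 2π·38.5 = 241.902634
per-turn = √(241.902634² + 11²) = √(58516.8845 + 121) = √58637.8845 = 242.152606
L = 1.5 × 242.152606 = 363.228909
V = π·1.5² × L = 7.068583 × 363.228909 = 2567.513860

L=363.229 V=2567.514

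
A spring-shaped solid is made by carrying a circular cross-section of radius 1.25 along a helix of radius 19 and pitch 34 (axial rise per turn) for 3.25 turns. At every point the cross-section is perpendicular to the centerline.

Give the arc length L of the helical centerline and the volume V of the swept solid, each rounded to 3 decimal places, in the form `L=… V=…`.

2πR = 2π·19 = 119.380521
per-turn = √(119.380521² + 34²) = √(14251.7088 + 1156) = √15407.7088 = 124.127792
L = 3.25 × 124.127792 = 403.415324
V = π·1.25² × L = 4.908739 × 403.415324 = 1980.260342

L=403.415 V=1980.260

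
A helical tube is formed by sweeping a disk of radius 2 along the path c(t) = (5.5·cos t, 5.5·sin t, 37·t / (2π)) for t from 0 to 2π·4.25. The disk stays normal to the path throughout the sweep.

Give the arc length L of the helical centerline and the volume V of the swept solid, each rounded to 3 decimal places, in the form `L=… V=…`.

2πR = 2π·5.5 = 34.557519
per-turn = √(34.557519² + 37²) = √(1194.2221 + 1369) = √2563.2221 = 50.628274
L = 4.25 × 50.628274 = 215.170165
V = π·2² × L = 12.566371 × 215.170165 = 2703.908035

L=215.170 V=2703.908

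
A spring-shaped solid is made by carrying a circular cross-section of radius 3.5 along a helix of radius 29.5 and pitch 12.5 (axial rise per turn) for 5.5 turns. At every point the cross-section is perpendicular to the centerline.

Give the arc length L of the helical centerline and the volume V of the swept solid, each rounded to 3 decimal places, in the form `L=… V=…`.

L=1021.762 V=39322.025

2πR = 2π·29.5 = 185.353967
per-turn = √(185.353967² + 12.5²) = √(34356.0929 + 156.25) = √34512.3429 = 185.774979
L = 5.5 × 185.774979 = 1021.762386
V = π·3.5² × L = 38.484510 × 1021.762386 = 39322.024766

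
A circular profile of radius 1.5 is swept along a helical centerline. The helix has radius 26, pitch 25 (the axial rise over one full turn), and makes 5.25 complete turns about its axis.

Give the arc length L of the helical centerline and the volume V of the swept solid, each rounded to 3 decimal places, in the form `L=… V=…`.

2πR = 2π·26 = 163.362818
per-turn = √(163.362818² + 25²) = √(26687.4103 + 625) = √27312.4103 = 165.264667
L = 5.25 × 165.264667 = 867.639504
V = π·1.5² × L = 7.068583 × 867.639504 = 6132.982256

L=867.640 V=6132.982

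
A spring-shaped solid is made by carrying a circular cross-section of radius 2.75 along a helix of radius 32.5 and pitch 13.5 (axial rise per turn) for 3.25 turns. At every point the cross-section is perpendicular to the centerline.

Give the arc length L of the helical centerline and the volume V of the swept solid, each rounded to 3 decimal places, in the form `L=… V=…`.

2πR = 2π·32.5 = 204.203522
per-turn = √(204.203522² + 13.5²) = √(41699.0786 + 182.25) = √41881.3286 = 204.649282
L = 3.25 × 204.649282 = 665.110166
V = π·2.75² × L = 23.758294 × 665.110166 = 15801.883167

L=665.110 V=15801.883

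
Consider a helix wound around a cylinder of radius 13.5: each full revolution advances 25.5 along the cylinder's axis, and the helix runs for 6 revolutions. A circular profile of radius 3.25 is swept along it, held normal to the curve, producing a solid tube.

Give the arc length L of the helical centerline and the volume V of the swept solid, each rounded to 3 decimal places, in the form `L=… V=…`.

2πR = 2π·13.5 = 84.823002
per-turn = √(84.823002² + 25.5²) = √(7194.9416 + 650.25) = √7845.1916 = 88.573086
L = 6 × 88.573086 = 531.438518
V = π·3.25² × L = 33.183072 × 531.438518 = 17634.762805

L=531.439 V=17634.763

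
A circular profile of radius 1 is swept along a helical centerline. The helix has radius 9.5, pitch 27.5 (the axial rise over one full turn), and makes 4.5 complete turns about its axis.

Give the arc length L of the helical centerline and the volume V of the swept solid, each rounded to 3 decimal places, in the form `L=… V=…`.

2πR = 2π·9.5 = 59.690260
per-turn = √(59.690260² + 27.5²) = √(3562.9272 + 756.25) = √4319.1772 = 65.720447
L = 4.5 × 65.720447 = 295.742013
V = π·1² × L = 3.141593 × 295.742013 = 929.100934

L=295.742 V=929.101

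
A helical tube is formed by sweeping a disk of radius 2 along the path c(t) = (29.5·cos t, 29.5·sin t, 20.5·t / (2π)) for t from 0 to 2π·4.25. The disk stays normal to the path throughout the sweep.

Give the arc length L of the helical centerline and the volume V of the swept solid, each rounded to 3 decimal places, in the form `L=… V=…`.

2πR = 2π·29.5 = 185.353967
per-turn = √(185.353967² + 20.5²) = √(34356.0929 + 420.25) = √34776.3429 = 186.484163
L = 4.25 × 186.484163 = 792.557691
V = π·2² × L = 12.566371 × 792.557691 = 9959.573682

L=792.558 V=9959.574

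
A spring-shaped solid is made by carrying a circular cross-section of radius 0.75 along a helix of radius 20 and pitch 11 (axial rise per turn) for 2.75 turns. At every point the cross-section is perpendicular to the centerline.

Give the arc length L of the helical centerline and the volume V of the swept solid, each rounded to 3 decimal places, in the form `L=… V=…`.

2πR = 2π·20 = 125.663706
per-turn = √(125.663706² + 11²) = √(15791.3670 + 121) = √15912.3670 = 126.144231
L = 2.75 × 126.144231 = 346.896636
V = π·0.75² × L = 1.767146 × 346.896636 = 613.016956

L=346.897 V=613.017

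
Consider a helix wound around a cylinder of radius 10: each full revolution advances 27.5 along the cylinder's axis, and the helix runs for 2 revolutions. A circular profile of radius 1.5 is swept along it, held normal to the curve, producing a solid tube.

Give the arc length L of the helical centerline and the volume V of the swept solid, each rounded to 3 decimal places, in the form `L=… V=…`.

2πR = 2π·10 = 62.831853
per-turn = √(62.831853² + 27.5²) = √(3947.8418 + 756.25) = √4704.0918 = 68.586382
L = 2 × 68.586382 = 137.172763
V = π·1.5² × L = 7.068583 × 137.172763 = 969.617129

L=137.173 V=969.617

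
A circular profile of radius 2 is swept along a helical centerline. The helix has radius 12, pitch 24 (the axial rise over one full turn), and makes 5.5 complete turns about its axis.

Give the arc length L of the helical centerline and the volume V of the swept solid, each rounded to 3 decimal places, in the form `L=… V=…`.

2πR = 2π·12 = 75.398224
per-turn = √(75.398224² + 24²) = √(5684.8921 + 576) = √6260.8921 = 79.125799
L = 5.5 × 79.125799 = 435.191897
V = π·2² × L = 12.566371 × 435.191897 = 5468.782664

L=435.192 V=5468.783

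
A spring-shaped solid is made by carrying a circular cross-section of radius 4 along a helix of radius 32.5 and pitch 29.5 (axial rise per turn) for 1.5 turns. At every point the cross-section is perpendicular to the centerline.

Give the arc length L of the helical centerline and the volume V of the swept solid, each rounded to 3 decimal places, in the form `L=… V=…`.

L=309.485 V=15556.415

2πR = 2π·32.5 = 204.203522
per-turn = √(204.203522² + 29.5²) = √(41699.0786 + 870.25) = √42569.3286 = 206.323359
L = 1.5 × 206.323359 = 309.485039
V = π·4² × L = 50.265482 × 309.485039 = 15556.414797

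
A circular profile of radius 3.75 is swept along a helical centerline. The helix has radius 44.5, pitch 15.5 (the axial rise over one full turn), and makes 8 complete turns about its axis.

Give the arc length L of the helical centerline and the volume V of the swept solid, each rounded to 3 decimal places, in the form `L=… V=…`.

L=2240.248 V=98971.141

2πR = 2π·44.5 = 279.601746
per-turn = √(279.601746² + 15.5²) = √(78177.1365 + 240.25) = √78417.3865 = 280.031046
L = 8 × 280.031046 = 2240.248364
V = π·3.75² × L = 44.178647 × 2240.248364 = 98971.140984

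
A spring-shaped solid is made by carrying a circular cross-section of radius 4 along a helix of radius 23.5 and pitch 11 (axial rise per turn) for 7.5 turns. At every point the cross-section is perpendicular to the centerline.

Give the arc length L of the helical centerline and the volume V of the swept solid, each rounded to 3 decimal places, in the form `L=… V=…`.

L=1110.480 V=55818.823

2πR = 2π·23.5 = 147.654855
per-turn = √(147.654855² + 11²) = √(21801.9561 + 121) = √21922.9561 = 148.064027
L = 7.5 × 148.064027 = 1110.480203
V = π·4² × L = 50.265482 × 1110.480203 = 55818.823177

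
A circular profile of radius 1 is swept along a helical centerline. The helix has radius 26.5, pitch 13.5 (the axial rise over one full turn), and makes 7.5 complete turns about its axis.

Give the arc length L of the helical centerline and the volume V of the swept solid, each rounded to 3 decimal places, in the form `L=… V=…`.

2πR = 2π·26.5 = 166.504411
per-turn = √(166.504411² + 13.5²) = √(27723.7188 + 182.25) = √27905.9688 = 167.050797
L = 7.5 × 167.050797 = 1252.880977
V = π·1² × L = 3.141593 × 1252.880977 = 3936.041674

L=1252.881 V=3936.042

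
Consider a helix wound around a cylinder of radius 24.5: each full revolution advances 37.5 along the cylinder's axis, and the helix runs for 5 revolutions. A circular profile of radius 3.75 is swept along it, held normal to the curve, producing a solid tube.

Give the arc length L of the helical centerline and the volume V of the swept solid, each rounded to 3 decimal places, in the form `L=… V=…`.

2πR = 2π·24.5 = 153.938040
per-turn = √(153.938040² + 37.5²) = √(23696.9202 + 1406.25) = √25103.1702 = 158.439800
L = 5 × 158.439800 = 792.198999
V = π·3.75² × L = 44.178647 × 792.198999 = 34998.279690

L=792.199 V=34998.280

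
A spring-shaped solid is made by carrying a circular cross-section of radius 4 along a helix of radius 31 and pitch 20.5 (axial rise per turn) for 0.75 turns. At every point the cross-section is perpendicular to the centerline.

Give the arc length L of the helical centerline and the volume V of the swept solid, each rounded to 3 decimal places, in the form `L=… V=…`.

2πR = 2π·31 = 194.778745
per-turn = √(194.778745² + 20.5²) = √(37938.7593 + 420.25) = √38359.0093 = 195.854562
L = 0.75 × 195.854562 = 146.890921
V = π·4² × L = 50.265482 × 146.890921 = 7383.543024

L=146.891 V=7383.543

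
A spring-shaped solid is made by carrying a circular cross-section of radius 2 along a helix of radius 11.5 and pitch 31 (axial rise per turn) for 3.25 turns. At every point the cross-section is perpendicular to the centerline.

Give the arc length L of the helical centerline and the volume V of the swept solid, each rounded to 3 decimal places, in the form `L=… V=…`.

L=255.534 V=3211.134

2πR = 2π·11.5 = 72.256631
per-turn = √(72.256631² + 31²) = √(5221.0207 + 961) = √6182.0207 = 78.625827
L = 3.25 × 78.625827 = 255.533939
V = π·2² × L = 12.566371 × 255.533939 = 3211.134181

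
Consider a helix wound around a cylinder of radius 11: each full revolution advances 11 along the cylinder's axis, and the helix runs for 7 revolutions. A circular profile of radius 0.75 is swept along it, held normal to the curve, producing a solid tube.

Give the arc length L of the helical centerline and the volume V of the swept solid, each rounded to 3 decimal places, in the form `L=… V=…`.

2πR = 2π·11 = 69.115038
per-turn = √(69.115038² + 11²) = √(4776.8885 + 121) = √4897.8885 = 69.984916
L = 7 × 69.984916 = 489.894415
V = π·0.75² × L = 1.767146 × 489.894415 = 865.714891

L=489.894 V=865.715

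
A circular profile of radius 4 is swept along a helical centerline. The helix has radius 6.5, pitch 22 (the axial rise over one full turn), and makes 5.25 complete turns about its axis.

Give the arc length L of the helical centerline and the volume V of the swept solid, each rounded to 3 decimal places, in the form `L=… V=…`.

2πR = 2π·6.5 = 40.840704
per-turn = √(40.840704² + 22²) = √(1667.9631 + 484) = √2151.9631 = 46.389257
L = 5.25 × 46.389257 = 243.543598
V = π·4² × L = 50.265482 × 243.543598 = 12241.836455

L=243.544 V=12241.836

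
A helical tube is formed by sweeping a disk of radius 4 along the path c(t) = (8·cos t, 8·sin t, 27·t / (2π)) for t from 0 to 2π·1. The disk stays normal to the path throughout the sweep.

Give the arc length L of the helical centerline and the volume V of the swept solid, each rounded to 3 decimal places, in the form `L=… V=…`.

2πR = 2π·8 = 50.265482
per-turn = √(50.265482² + 27²) = √(2526.6187 + 729) = √3255.6187 = 57.058029
L = 1 × 57.058029 = 57.058029
V = π·4² × L = 50.265482 × 57.058029 = 2868.049379

L=57.058 V=2868.049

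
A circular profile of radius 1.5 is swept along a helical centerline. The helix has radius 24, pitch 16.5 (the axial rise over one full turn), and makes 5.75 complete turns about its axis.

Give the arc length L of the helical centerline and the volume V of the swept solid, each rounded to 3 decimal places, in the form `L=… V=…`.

L=872.255 V=6165.605

2πR = 2π·24 = 150.796447
per-turn = √(150.796447² + 16.5²) = √(22739.5685 + 272.25) = √23011.8185 = 151.696468
L = 5.75 × 151.696468 = 872.254694
V = π·1.5² × L = 7.068583 × 872.254694 = 6165.605109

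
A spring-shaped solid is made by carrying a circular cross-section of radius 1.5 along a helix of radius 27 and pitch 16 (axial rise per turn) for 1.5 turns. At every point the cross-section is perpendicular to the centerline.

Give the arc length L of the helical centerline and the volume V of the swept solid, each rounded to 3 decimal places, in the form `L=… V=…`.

2πR = 2π·27 = 169.646003
per-turn = √(169.646003² + 16²) = √(28779.7664 + 256) = √29035.7664 = 170.398845
L = 1.5 × 170.398845 = 255.598268
V = π·1.5² × L = 7.068583 × 255.598268 = 1806.717691

L=255.598 V=1806.718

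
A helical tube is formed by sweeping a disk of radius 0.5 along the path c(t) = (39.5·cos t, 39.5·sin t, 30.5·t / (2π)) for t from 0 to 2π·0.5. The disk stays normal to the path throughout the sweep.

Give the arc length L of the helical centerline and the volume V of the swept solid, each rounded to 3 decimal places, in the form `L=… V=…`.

2πR = 2π·39.5 = 248.185820
per-turn = √(248.185820² + 30.5²) = √(61596.2011 + 930.25) = √62526.4511 = 250.052897
L = 0.5 × 250.052897 = 125.026448
V = π·0.5² × L = 0.785398 × 125.026448 = 98.195543

L=125.026 V=98.196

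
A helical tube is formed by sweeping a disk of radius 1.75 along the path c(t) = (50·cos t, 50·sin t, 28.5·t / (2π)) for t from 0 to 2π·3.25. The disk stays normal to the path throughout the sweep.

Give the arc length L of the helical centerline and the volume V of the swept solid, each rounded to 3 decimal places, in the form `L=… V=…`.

2πR = 2π·50 = 314.159265
per-turn = √(314.159265² + 28.5²) = √(98696.0440 + 812.25) = √99508.2940 = 315.449353
L = 3.25 × 315.449353 = 1025.210396
V = π·1.75² × L = 9.621128 × 1025.210396 = 9863.679933

L=1025.210 V=9863.680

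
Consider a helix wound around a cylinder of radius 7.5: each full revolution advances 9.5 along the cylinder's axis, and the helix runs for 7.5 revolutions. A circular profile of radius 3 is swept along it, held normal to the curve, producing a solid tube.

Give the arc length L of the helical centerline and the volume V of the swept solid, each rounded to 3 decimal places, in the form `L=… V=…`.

L=360.540 V=10194.015

2πR = 2π·7.5 = 47.123890
per-turn = √(47.123890² + 9.5²) = √(2220.6610 + 90.25) = √2310.9110 = 48.071936
L = 7.5 × 48.071936 = 360.539517
V = π·3² × L = 28.274334 × 360.539517 = 10194.014677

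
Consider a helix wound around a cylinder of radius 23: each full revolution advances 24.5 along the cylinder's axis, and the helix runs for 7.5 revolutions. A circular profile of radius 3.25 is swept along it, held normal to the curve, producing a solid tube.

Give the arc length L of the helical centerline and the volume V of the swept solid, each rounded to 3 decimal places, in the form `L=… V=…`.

L=1099.315 V=36478.653

2πR = 2π·23 = 144.513262
per-turn = √(144.513262² + 24.5²) = √(20884.0829 + 600.25) = √21484.3329 = 146.575349
L = 7.5 × 146.575349 = 1099.315117
V = π·3.25² × L = 33.183072 × 1099.315117 = 36478.653120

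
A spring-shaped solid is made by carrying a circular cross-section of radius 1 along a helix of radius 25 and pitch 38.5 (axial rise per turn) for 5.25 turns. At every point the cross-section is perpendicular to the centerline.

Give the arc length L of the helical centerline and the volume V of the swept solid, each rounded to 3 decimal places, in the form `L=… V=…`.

L=849.077 V=2667.454

2πR = 2π·25 = 157.079633
per-turn = √(157.079633² + 38.5²) = √(24674.0110 + 1482.25) = √26156.2610 = 161.728974
L = 5.25 × 161.728974 = 849.077113
V = π·1² × L = 3.141593 × 849.077113 = 2667.454421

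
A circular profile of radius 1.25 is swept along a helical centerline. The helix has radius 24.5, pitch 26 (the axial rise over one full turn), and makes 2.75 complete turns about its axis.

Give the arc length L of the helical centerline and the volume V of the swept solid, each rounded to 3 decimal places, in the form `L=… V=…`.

2πR = 2π·24.5 = 153.938040
per-turn = √(153.938040² + 26²) = √(23696.9202 + 676) = √24372.9202 = 156.118289
L = 2.75 × 156.118289 = 429.325295
V = π·1.25² × L = 4.908739 × 429.325295 = 2107.445613

L=429.325 V=2107.446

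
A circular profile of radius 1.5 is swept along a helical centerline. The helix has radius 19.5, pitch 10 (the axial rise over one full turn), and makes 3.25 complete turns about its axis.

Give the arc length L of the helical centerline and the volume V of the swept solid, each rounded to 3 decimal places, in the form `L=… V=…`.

2πR = 2π·19.5 = 122.522113
per-turn = √(122.522113² + 10²) = √(15011.6683 + 100) = √15111.6683 = 122.929526
L = 3.25 × 122.929526 = 399.520959
V = π·1.5² × L = 7.068583 × 399.520959 = 2824.047244

L=399.521 V=2824.047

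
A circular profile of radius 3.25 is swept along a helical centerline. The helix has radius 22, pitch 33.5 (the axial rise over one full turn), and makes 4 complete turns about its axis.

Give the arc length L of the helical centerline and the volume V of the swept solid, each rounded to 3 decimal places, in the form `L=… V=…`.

L=568.926 V=18878.715

2πR = 2π·22 = 138.230077
per-turn = √(138.230077² + 33.5²) = √(19107.5541 + 1122.25) = √20229.8041 = 142.231516
L = 4 × 142.231516 = 568.926064
V = π·3.25² × L = 33.183072 × 568.926064 = 18878.714763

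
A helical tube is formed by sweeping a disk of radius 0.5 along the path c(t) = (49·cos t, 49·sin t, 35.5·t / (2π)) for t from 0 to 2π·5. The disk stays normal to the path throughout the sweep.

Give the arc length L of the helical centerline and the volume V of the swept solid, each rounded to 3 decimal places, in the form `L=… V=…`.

L=1549.580 V=1217.037

2πR = 2π·49 = 307.876080
per-turn = √(307.876080² + 35.5²) = √(94787.6807 + 1260.25) = √96047.9307 = 309.916006
L = 5 × 309.916006 = 1549.580029
V = π·0.5² × L = 0.785398 × 1549.580029 = 1217.037309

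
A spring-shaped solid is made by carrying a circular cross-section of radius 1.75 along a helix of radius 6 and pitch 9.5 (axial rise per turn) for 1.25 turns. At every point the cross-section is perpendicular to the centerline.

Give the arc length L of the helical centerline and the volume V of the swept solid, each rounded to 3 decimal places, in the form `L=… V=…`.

2πR = 2π·6 = 37.699112
per-turn = √(37.699112² + 9.5²) = √(1421.2230 + 90.25) = √1511.4730 = 38.877668
L = 1.25 × 38.877668 = 48.597084
V = π·1.75² × L = 9.621128 × 48.597084 = 467.558746

L=48.597 V=467.559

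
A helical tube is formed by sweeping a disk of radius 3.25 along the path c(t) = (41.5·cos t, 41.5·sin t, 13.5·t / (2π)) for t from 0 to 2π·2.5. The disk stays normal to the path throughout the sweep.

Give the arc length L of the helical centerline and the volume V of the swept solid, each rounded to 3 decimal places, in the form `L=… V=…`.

L=652.754 V=21660.369

2πR = 2π·41.5 = 260.752190
per-turn = √(260.752190² + 13.5²) = √(67991.7047 + 182.25) = √68173.9547 = 261.101426
L = 2.5 × 261.101426 = 652.753565
V = π·3.25² × L = 33.183072 × 652.753565 = 21660.368819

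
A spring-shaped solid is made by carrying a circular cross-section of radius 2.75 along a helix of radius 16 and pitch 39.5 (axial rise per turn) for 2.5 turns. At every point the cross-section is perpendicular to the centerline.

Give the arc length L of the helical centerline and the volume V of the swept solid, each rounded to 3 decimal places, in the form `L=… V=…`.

2πR = 2π·16 = 100.530965
per-turn = √(100.530965² + 39.5²) = √(10106.4749 + 1560.25) = √11666.7249 = 108.012615
L = 2.5 × 108.012615 = 270.031536
V = π·2.75² × L = 23.758294 × 270.031536 = 6415.488751

L=270.032 V=6415.489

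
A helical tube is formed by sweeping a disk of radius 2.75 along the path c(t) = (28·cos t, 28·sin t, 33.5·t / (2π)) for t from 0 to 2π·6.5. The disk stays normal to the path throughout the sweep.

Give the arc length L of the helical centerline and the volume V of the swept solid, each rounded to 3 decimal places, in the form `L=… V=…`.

2πR = 2π·28 = 175.929189
per-turn = √(175.929189² + 33.5²) = √(30951.0794 + 1122.25) = √32073.3294 = 179.090283
L = 6.5 × 179.090283 = 1164.086838
V = π·2.75² × L = 23.758294 × 1164.086838 = 27656.717863

L=1164.087 V=27656.718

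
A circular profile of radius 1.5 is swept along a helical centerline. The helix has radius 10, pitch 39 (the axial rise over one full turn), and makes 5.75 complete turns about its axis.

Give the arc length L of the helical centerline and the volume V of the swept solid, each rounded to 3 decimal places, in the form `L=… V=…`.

2πR = 2π·10 = 62.831853
per-turn = √(62.831853² + 39²) = √(3947.8418 + 1521) = √5468.8418 = 73.951618
L = 5.75 × 73.951618 = 425.221802
V = π·1.5² × L = 7.068583 × 425.221802 = 3005.715799

L=425.222 V=3005.716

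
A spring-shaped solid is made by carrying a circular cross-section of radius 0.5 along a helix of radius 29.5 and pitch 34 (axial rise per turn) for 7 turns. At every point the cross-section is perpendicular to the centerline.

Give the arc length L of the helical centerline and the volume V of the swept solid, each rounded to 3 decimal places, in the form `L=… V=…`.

L=1319.126 V=1036.039

2πR = 2π·29.5 = 185.353967
per-turn = √(185.353967² + 34²) = √(34356.0929 + 1156) = √35512.0929 = 188.446525
L = 7 × 188.446525 = 1319.125678
V = π·0.5² × L = 0.785398 × 1319.125678 = 1036.038884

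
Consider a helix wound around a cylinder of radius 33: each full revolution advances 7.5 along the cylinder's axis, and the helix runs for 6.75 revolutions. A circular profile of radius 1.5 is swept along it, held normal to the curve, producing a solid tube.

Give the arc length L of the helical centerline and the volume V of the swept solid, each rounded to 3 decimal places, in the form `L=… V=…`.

L=1400.495 V=9899.515

2πR = 2π·33 = 207.345115
per-turn = √(207.345115² + 7.5²) = √(42991.9968 + 56.25) = √43048.2468 = 207.480714
L = 6.75 × 207.480714 = 1400.494821
V = π·1.5² × L = 7.068583 × 1400.494821 = 9899.514542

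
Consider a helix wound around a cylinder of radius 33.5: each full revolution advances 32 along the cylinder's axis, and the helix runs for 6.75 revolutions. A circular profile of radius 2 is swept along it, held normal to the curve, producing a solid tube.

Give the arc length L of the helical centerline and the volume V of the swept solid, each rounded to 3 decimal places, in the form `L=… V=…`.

L=1437.111 V=18059.264

2πR = 2π·33.5 = 210.486708
per-turn = √(210.486708² + 32²) = √(44304.6542 + 1024) = √45328.6542 = 212.905270
L = 6.75 × 212.905270 = 1437.110575
V = π·2² × L = 12.566371 × 1437.110575 = 18059.264100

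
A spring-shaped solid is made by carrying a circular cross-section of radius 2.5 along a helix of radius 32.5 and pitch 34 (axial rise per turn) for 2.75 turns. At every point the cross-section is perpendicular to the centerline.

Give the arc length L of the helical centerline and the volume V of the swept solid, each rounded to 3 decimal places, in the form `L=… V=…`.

2πR = 2π·32.5 = 204.203522
per-turn = √(204.203522² + 34²) = √(41699.0786 + 1156) = √42855.0786 = 207.014682
L = 2.75 × 207.014682 = 569.290376
V = π·2.5² × L = 19.634954 × 569.290376 = 11177.990388

L=569.290 V=11177.990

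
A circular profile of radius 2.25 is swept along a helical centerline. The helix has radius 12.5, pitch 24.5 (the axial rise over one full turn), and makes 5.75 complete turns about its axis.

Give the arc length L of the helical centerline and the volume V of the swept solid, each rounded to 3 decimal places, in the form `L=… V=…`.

2πR = 2π·12.5 = 78.539816
per-turn = √(78.539816² + 24.5²) = √(6168.5028 + 600.25) = √6768.7528 = 82.272430
L = 5.75 × 82.272430 = 473.066473
V = π·2.25² × L = 15.904313 × 473.066473 = 7523.797165

L=473.066 V=7523.797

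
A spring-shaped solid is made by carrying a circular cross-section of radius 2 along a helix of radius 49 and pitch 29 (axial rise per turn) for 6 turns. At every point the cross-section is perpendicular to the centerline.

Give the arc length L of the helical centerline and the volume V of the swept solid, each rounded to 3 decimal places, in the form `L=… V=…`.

L=1855.433 V=23316.062

2πR = 2π·49 = 307.876080
per-turn = √(307.876080² + 29²) = √(94787.6807 + 841) = √95628.6807 = 309.238873
L = 6 × 309.238873 = 1855.433239
V = π·2² × L = 12.566371 × 1855.433239 = 23316.061730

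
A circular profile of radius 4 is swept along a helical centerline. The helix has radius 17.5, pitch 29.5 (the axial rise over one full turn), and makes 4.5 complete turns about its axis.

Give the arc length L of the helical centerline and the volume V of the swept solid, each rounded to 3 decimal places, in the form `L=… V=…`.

L=512.299 V=25750.965

2πR = 2π·17.5 = 109.955743
per-turn = √(109.955743² + 29.5²) = √(12090.2654 + 870.25) = √12960.5154 = 113.844259
L = 4.5 × 113.844259 = 512.299167
V = π·4² × L = 50.265482 × 512.299167 = 25750.964800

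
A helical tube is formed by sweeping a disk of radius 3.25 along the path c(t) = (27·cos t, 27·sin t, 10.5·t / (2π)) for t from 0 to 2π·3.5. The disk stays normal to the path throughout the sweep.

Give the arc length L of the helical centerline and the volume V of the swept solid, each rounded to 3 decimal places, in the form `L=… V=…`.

L=594.897 V=19740.517

2πR = 2π·27 = 169.646003
per-turn = √(169.646003² + 10.5²) = √(28779.7664 + 110.25) = √28890.0164 = 169.970634
L = 3.5 × 169.970634 = 594.897219
V = π·3.25² × L = 33.183072 × 594.897219 = 19740.517495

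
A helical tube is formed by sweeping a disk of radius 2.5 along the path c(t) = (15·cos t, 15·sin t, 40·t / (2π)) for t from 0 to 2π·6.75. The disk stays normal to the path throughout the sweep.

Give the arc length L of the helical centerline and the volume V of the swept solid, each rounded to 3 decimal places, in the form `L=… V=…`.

L=691.097 V=13569.664

2πR = 2π·15 = 94.247780
per-turn = √(94.247780² + 40²) = √(8882.6440 + 1600) = √10482.6440 = 102.384784
L = 6.75 × 102.384784 = 691.097291
V = π·2.5² × L = 19.634954 × 691.097291 = 13569.663575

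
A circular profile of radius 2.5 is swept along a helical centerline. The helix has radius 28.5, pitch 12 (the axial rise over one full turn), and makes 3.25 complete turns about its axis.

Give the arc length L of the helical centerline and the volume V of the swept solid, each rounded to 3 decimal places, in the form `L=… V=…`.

2πR = 2π·28.5 = 179.070781
per-turn = √(179.070781² + 12²) = √(32066.3447 + 144) = √32210.3447 = 179.472407
L = 3.25 × 179.472407 = 583.285321
V = π·2.5² × L = 19.634954 × 583.285321 = 11452.780499

L=583.285 V=11452.780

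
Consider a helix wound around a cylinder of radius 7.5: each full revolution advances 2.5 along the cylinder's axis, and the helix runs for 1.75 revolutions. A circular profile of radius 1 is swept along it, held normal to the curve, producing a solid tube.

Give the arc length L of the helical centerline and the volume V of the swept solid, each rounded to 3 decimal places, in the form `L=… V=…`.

L=82.583 V=259.441

2πR = 2π·7.5 = 47.123890
per-turn = √(47.123890² + 2.5²) = √(2220.6610 + 6.25) = √2226.9110 = 47.190158
L = 1.75 × 47.190158 = 82.582776
V = π·1² × L = 3.141593 × 82.582776 = 259.441443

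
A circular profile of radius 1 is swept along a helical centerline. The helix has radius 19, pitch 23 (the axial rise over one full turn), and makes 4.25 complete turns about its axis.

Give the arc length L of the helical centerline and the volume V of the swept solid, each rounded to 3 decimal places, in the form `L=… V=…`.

L=516.698 V=1623.254

2πR = 2π·19 = 119.380521
per-turn = √(119.380521² + 23²) = √(14251.7088 + 529) = √14780.7088 = 121.575938
L = 4.25 × 121.575938 = 516.697737
V = π·1² × L = 3.141593 × 516.697737 = 1623.253816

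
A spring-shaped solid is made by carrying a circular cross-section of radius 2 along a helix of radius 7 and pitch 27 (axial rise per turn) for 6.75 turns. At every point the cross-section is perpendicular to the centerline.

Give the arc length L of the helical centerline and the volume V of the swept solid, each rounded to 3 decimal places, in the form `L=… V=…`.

L=348.358 V=4377.592

2πR = 2π·7 = 43.982297
per-turn = √(43.982297² + 27²) = √(1934.4425 + 729) = √2663.4425 = 51.608550
L = 6.75 × 51.608550 = 348.357714
V = π·2² × L = 12.566371 × 348.357714 = 4377.592146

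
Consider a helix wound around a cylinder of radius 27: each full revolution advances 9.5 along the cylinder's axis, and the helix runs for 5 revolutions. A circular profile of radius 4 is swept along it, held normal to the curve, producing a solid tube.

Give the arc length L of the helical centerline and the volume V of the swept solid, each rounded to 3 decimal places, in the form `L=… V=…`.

L=849.559 V=42703.491

2πR = 2π·27 = 169.646003
per-turn = √(169.646003² + 9.5²) = √(28779.7664 + 90.25) = √28870.0164 = 169.911790
L = 5 × 169.911790 = 849.558951
V = π·4² × L = 50.265482 × 849.558951 = 42703.490537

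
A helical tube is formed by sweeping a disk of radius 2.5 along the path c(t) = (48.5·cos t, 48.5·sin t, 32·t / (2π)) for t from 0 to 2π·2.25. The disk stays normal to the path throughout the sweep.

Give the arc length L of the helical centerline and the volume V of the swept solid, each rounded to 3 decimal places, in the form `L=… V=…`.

L=689.423 V=13536.781

2πR = 2π·48.5 = 304.734487
per-turn = √(304.734487² + 32²) = √(92863.1078 + 1024) = √93887.1078 = 306.410032
L = 2.25 × 306.410032 = 689.422572
V = π·2.5² × L = 19.634954 × 689.422572 = 13536.780554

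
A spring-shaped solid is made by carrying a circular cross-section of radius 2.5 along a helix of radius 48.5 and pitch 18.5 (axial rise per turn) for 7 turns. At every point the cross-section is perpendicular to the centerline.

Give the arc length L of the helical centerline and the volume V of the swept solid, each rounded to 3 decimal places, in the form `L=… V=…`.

L=2137.069 V=41961.245

2πR = 2π·48.5 = 304.734487
per-turn = √(304.734487² + 18.5²) = √(92863.1078 + 342.25) = √93205.3578 = 305.295525
L = 7 × 305.295525 = 2137.068678
V = π·2.5² × L = 19.634954 × 2137.068678 = 41961.245361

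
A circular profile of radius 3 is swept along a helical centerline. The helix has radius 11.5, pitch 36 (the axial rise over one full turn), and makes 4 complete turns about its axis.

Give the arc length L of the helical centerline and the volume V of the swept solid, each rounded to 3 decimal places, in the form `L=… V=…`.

2πR = 2π·11.5 = 72.256631
per-turn = √(72.256631² + 36²) = √(5221.0207 + 1296) = √6517.0207 = 80.728067
L = 4 × 80.728067 = 322.912266
V = π·3² × L = 28.274334 × 322.912266 = 9130.129229

L=322.912 V=9130.129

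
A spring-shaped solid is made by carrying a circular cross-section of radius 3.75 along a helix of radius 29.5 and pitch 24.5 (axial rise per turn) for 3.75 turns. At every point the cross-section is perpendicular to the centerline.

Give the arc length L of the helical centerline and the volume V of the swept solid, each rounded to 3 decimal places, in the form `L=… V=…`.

2πR = 2π·29.5 = 185.353967
per-turn = √(185.353967² + 24.5²) = √(34356.0929 + 600.25) = √34956.3429 = 186.966154
L = 3.75 × 186.966154 = 701.123079
V = π·3.75² × L = 44.178647 × 701.123079 = 30974.668807

L=701.123 V=30974.669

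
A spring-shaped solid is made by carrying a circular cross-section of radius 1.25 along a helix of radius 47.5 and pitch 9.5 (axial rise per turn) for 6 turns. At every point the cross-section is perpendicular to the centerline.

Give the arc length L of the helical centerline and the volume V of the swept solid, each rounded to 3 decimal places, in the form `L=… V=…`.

2πR = 2π·47.5 = 298.451302
per-turn = √(298.451302² + 9.5²) = √(89073.1797 + 90.25) = √89163.4297 = 298.602461
L = 6 × 298.602461 = 1791.614766
V = π·1.25² × L = 4.908739 × 1791.614766 = 8794.568417

L=1791.615 V=8794.568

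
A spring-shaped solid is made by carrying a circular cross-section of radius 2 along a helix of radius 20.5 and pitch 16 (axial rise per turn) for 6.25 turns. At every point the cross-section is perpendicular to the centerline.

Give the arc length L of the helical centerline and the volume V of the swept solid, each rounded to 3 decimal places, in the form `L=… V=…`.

L=811.220 V=10194.095

2πR = 2π·20.5 = 128.805299
per-turn = √(128.805299² + 16²) = √(16590.8050 + 256) = √16846.8050 = 129.795243
L = 6.25 × 129.795243 = 811.220266
V = π·2² × L = 12.566371 × 811.220266 = 10194.094515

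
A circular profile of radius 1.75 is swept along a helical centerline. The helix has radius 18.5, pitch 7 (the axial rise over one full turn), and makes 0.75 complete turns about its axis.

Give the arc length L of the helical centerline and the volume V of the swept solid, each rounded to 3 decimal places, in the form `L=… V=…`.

2πR = 2π·18.5 = 116.238928
per-turn = √(116.238928² + 7²) = √(13511.4884 + 49) = √13560.4884 = 116.449510
L = 0.75 × 116.449510 = 87.337133
V = π·1.75² × L = 9.621128 × 87.337133 = 840.281689

L=87.337 V=840.282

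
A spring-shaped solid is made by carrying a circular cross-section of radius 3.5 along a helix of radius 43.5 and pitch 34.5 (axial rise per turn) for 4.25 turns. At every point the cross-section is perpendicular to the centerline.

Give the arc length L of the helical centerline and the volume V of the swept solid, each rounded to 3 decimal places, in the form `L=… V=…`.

2πR = 2π·43.5 = 273.318561
per-turn = √(273.318561² + 34.5²) = √(74703.0357 + 1190.25) = √75893.2857 = 275.487360
L = 4.25 × 275.487360 = 1170.821281
V = π·3.5² × L = 38.484510 × 1170.821281 = 45058.483323

L=1170.821 V=45058.483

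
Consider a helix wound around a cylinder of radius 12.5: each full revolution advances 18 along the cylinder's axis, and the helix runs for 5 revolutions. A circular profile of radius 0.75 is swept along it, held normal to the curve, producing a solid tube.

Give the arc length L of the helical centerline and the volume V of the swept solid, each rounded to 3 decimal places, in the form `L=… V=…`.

2πR = 2π·12.5 = 78.539816
per-turn = √(78.539816² + 18²) = √(6168.5028 + 324) = √6492.5028 = 80.576068
L = 5 × 80.576068 = 402.880341
V = π·0.75² × L = 1.767146 × 402.880341 = 711.948329

L=402.880 V=711.948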